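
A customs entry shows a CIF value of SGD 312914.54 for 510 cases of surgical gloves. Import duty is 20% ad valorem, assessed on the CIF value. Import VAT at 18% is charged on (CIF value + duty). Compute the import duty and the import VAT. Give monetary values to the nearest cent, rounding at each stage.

Import duty = 312914.54 × 20% = 62582.91
VAT base = CIF + duty = 312914.54 + 62582.91 = 375497.45
Import VAT = 375497.45 × 18% = 67589.54

Import duty: SGD 62582.91; import VAT: SGD 67589.54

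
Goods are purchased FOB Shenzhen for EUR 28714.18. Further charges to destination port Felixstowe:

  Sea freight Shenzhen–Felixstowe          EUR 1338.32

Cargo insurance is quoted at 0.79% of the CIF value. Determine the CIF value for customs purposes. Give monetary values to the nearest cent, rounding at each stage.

CIF value: EUR 30291.81

Let C be the CIF value. C = FOB price + freight + 0.79% × C
C − 0.79% × C = 28714.18 + 1338.32
0.9921 × C = 30052.50
C = 30052.50 / 0.9921 = 30291.81
Insurance premium = 0.79% × 30291.81 = 239.31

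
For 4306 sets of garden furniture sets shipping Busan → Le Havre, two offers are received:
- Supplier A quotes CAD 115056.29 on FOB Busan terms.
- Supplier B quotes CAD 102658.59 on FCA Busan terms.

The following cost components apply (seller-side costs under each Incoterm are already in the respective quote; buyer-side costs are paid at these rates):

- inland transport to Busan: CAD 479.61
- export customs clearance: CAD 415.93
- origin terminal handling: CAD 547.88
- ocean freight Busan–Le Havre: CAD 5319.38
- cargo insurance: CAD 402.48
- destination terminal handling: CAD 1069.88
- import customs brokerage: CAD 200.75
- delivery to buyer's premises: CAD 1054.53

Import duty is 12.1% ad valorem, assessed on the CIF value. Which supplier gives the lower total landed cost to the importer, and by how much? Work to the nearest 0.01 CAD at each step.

Supplier A (FOB):
CIF value = FOB price + freight + insurance = 115056.29 + 5319.38 + 402.48 = 120778.15
Import duty = 120778.15 × 12.1% = 14614.16
Buyer bears (A): 5319.38 + 402.48 + 1069.88 + 200.75 + 1054.53 = 8047.02
Landed cost (A) = invoice 115056.29 + 8047.02 + duty 14614.16 = 137717.47
Supplier B (FCA):
CIF value = FCA price + origin terminal + freight + insurance = 102658.59 + 547.88 + 5319.38 + 402.48 = 108928.33
Import duty = 108928.33 × 12.1% = 13180.33
Buyer bears (B): 547.88 + 5319.38 + 402.48 + 1069.88 + 200.75 + 1054.53 = 8594.90
Landed cost (B) = invoice 102658.59 + 8594.90 + duty 13180.33 = 124433.82
Difference = |137717.47 − 124433.82| = 13283.65

Supplier B is cheaper by CAD 13283.65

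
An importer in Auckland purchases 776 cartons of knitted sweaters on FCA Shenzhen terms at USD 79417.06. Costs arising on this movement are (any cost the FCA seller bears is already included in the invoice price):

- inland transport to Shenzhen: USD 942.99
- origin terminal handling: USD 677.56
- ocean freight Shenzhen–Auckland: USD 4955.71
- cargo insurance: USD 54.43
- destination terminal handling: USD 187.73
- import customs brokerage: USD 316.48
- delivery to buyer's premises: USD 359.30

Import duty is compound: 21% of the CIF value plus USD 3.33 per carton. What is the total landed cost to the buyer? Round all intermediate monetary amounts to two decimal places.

FCA: the seller delivers export-cleared goods to the carrier; the buyer bears costs from that point.
Already in the invoice (seller's account under FCA): inland to port — exclude.
CIF value = FCA price + origin terminal + freight + insurance = 79417.06 + 677.56 + 4955.71 + 54.43 = 85104.76
Ad valorem component: 85104.76 × 21% = 17872.00
Specific component: 776 × 3.33 = 2584.08
Import duty = 17872.00 + 2584.08 = 20456.08
Buyer bears: origin terminal 677.56 + freight 4955.71 + insurance 54.43 + destination terminal 187.73 + brokerage 316.48 + delivery 359.30 + duty 20456.08 = 27007.29
Landed cost = invoice 79417.06 + 27007.29 = 106424.35

Total landed cost: USD 106424.35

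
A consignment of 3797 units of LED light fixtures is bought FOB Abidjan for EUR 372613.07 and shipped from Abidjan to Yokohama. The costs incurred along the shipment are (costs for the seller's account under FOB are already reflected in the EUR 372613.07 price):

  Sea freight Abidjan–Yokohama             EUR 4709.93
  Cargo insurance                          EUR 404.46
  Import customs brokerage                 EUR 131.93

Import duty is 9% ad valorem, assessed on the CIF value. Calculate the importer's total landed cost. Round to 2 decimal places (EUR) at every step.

FOB: the seller bears costs until goods are on board at the origin port; the buyer bears freight, insurance and all costs thereafter.
CIF value = FOB price + freight + insurance = 372613.07 + 4709.93 + 404.46 = 377727.46
Import duty = 377727.46 × 9% = 33995.47
Buyer bears: freight 4709.93 + insurance 404.46 + brokerage 131.93 + duty 33995.47 = 39241.79
Landed cost = invoice 372613.07 + 39241.79 = 411854.86

Total landed cost: EUR 411854.86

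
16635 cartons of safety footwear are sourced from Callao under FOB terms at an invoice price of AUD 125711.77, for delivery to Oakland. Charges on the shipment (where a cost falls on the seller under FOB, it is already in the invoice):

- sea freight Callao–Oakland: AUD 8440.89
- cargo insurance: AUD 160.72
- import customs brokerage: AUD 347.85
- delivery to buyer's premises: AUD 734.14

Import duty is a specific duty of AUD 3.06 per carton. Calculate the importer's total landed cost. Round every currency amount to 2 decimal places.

FOB: the seller bears costs until goods are on board at the origin port; the buyer bears freight, insurance and all costs thereafter.
CIF value = FOB price + freight + insurance = 125711.77 + 8440.89 + 160.72 = 134313.38
Import duty = 16635 × 3.06 = 50903.10
Buyer bears: freight 8440.89 + insurance 160.72 + brokerage 347.85 + delivery 734.14 + duty 50903.10 = 60586.70
Landed cost = invoice 125711.77 + 60586.70 = 186298.47

Total landed cost: AUD 186298.47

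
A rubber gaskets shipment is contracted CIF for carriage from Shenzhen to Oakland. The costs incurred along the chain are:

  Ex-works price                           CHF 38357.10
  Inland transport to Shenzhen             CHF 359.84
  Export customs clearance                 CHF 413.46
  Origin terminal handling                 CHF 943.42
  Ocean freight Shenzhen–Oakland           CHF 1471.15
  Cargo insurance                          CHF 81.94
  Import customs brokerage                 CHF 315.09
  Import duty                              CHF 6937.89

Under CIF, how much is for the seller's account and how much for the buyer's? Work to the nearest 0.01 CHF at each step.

Seller: CHF 41626.91; buyer: CHF 7252.98

CIF: the seller pays costs through ocean freight and marine insurance to the destination port.
Seller's account: goods 38357.10 + inland to port 359.84 + export clearance 413.46 + origin terminal 943.42 + freight 1471.15 + insurance 81.94 = 41626.91
Buyer's account: brokerage 315.09 + duty 6937.89 = 7252.98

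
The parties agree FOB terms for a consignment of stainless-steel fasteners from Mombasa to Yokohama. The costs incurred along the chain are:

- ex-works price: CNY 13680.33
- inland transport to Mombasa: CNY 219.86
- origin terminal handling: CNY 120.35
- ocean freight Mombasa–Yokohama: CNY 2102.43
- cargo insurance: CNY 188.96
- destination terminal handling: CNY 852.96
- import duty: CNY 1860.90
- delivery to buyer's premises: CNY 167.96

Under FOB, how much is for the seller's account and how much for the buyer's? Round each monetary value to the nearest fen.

Seller: CNY 14020.54; buyer: CNY 5173.21

FOB: the seller bears costs until goods are on board at the origin port; the buyer bears freight, insurance and all costs thereafter.
Seller's account: goods 13680.33 + inland to port 219.86 + origin terminal 120.35 = 14020.54
Buyer's account: freight 2102.43 + insurance 188.96 + destination terminal 852.96 + duty 1860.90 + delivery 167.96 = 5173.21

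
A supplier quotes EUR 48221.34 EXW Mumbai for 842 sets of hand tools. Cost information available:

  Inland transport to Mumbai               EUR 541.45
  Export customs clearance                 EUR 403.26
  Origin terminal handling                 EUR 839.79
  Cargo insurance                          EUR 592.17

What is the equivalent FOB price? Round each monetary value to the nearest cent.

Not relevant to the conversion: insurance — on the buyer under both terms; not part of either seller's price.
From EXW to FOB, the seller additionally bears: inland to port, export clearance, origin terminal.
FOB price = 48221.34 + 541.45 + 403.26 + 839.79 = 50005.84

FOB price: EUR 50005.84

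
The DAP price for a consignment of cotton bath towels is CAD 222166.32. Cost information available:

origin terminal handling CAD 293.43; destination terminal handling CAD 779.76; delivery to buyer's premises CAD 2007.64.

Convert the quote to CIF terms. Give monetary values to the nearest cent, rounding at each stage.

CIF price: CAD 219378.92

Not relevant to the conversion: origin terminal — on the seller under both DAP and CIF; already in the DAP price and stays in the CIF price.
From DAP to CIF, the seller no longer bears: destination terminal, delivery.
CIF price = 222166.32 − 779.76 − 2007.64 = 219378.92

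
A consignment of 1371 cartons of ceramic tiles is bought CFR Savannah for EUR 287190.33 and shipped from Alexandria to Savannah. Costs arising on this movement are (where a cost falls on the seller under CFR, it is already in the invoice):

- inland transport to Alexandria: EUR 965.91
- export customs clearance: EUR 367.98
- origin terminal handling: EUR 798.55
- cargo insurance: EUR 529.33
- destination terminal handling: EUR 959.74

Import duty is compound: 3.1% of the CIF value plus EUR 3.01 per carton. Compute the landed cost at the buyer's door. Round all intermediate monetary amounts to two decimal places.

Total landed cost: EUR 301725.42

CFR: the seller pays costs through ocean freight to the destination port, but not insurance.
Already in the invoice (seller's account under CFR): inland to port, export clearance, origin terminal — exclude.
CIF value = CFR price + insurance = 287190.33 + 529.33 = 287719.66
Ad valorem component: 287719.66 × 3.1% = 8919.31
Specific component: 1371 × 3.01 = 4126.71
Import duty = 8919.31 + 4126.71 = 13046.02
Buyer bears: insurance 529.33 + destination terminal 959.74 + duty 13046.02 = 14535.09
Landed cost = invoice 287190.33 + 14535.09 = 301725.42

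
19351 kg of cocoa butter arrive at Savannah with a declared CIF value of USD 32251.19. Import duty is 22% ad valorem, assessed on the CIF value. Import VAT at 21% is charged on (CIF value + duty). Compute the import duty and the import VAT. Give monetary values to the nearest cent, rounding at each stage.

Import duty: USD 7095.26; import VAT: USD 8262.75

Import duty = 32251.19 × 22% = 7095.26
VAT base = CIF + duty = 32251.19 + 7095.26 = 39346.45
Import VAT = 39346.45 × 21% = 8262.75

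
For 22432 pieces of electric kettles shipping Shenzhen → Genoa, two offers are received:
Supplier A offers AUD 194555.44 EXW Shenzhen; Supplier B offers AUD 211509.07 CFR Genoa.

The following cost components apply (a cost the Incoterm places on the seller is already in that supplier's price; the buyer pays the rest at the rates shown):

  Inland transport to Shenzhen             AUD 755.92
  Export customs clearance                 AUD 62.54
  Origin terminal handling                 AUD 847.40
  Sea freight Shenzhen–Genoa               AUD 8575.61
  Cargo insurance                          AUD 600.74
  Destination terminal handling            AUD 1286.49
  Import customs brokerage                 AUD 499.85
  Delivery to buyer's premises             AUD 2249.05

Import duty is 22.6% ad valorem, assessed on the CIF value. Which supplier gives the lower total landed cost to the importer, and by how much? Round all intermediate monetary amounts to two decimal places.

Supplier A (EXW):
CIF value = EXW price + inland to port + export clearance + origin terminal + freight + insurance = 194555.44 + 755.92 + 62.54 + 847.40 + 8575.61 + 600.74 = 205397.65
Import duty = 205397.65 × 22.6% = 46419.87
Buyer bears (A): 755.92 + 62.54 + 847.40 + 8575.61 + 600.74 + 1286.49 + 499.85 + 2249.05 = 14877.60
Landed cost (A) = invoice 194555.44 + 14877.60 + duty 46419.87 = 255852.91
Supplier B (CFR):
CIF value = CFR price + insurance = 211509.07 + 600.74 = 212109.81
Import duty = 212109.81 × 22.6% = 47936.82
Buyer bears (B): 600.74 + 1286.49 + 499.85 + 2249.05 = 4636.13
Landed cost (B) = invoice 211509.07 + 4636.13 + duty 47936.82 = 264082.02
Difference = |255852.91 − 264082.02| = 8229.11

Supplier A is cheaper by AUD 8229.11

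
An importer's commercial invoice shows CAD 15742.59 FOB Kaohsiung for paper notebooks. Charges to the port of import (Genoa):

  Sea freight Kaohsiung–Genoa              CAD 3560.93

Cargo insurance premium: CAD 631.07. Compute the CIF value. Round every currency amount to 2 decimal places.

CIF value: CAD 19934.59

CIF = FOB price + freight + insurance
CIF = 15742.59 + 3560.93 + 631.07 = 19934.59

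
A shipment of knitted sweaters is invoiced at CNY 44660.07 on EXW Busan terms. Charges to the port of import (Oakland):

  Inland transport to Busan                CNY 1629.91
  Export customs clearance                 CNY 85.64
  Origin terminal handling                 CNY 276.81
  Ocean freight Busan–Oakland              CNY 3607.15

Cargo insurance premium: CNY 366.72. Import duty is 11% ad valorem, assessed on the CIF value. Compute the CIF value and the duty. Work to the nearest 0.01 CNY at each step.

CIF = EXW price + pre-shipment costs + freight + insurance
CIF = 44660.07 + 1629.91 + 85.64 + 276.81 + 3607.15 + 366.72 = 50626.30
Import duty = 50626.30 × 11% = 5568.89

CIF value: CNY 50626.30; import duty: CNY 5568.89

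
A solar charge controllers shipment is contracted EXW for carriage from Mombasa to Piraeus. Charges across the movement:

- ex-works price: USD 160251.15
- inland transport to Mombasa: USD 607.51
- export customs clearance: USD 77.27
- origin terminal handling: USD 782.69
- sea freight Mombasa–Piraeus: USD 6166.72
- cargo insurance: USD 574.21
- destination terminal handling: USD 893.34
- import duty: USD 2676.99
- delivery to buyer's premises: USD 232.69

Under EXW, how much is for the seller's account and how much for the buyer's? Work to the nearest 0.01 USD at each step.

EXW: the seller makes goods available at their premises; the buyer bears all onward costs.
Seller's account: goods 160251.15 = 160251.15
Buyer's account: inland to port 607.51 + export clearance 77.27 + origin terminal 782.69 + freight 6166.72 + insurance 574.21 + destination terminal 893.34 + duty 2676.99 + delivery 232.69 = 12011.42

Seller: USD 160251.15; buyer: USD 12011.42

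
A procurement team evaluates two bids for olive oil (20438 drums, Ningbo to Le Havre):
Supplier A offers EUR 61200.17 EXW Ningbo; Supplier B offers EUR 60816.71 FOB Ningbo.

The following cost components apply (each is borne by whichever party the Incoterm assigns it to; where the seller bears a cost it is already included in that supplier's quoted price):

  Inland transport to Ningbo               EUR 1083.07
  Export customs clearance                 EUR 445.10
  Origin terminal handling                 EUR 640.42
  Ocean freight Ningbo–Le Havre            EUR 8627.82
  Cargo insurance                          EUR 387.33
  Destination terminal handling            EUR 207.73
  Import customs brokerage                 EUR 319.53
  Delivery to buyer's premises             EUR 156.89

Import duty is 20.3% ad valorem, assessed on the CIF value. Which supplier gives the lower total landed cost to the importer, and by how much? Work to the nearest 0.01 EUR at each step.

Supplier A (EXW):
CIF value = EXW price + inland to port + export clearance + origin terminal + freight + insurance = 61200.17 + 1083.07 + 445.10 + 640.42 + 8627.82 + 387.33 = 72383.91
Import duty = 72383.91 × 20.3% = 14693.93
Buyer bears (A): 1083.07 + 445.10 + 640.42 + 8627.82 + 387.33 + 207.73 + 319.53 + 156.89 = 11867.89
Landed cost (A) = invoice 61200.17 + 11867.89 + duty 14693.93 = 87761.99
Supplier B (FOB):
CIF value = FOB price + freight + insurance = 60816.71 + 8627.82 + 387.33 = 69831.86
Import duty = 69831.86 × 20.3% = 14175.87
Buyer bears (B): 8627.82 + 387.33 + 207.73 + 319.53 + 156.89 = 9699.30
Landed cost (B) = invoice 60816.71 + 9699.30 + duty 14175.87 = 84691.88
Difference = |87761.99 − 84691.88| = 3070.11

Supplier B is cheaper by EUR 3070.11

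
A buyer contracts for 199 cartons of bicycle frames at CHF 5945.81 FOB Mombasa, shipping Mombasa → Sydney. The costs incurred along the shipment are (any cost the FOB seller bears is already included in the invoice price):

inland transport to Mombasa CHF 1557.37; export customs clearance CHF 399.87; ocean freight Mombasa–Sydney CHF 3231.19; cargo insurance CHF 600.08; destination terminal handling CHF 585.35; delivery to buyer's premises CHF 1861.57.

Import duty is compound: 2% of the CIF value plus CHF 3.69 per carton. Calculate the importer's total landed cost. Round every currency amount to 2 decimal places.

FOB: the seller bears costs until goods are on board at the origin port; the buyer bears freight, insurance and all costs thereafter.
Already in the invoice (seller's account under FOB): inland to port, export clearance — exclude.
CIF value = FOB price + freight + insurance = 5945.81 + 3231.19 + 600.08 = 9777.08
Ad valorem component: 9777.08 × 2% = 195.54
Specific component: 199 × 3.69 = 734.31
Import duty = 195.54 + 734.31 = 929.85
Buyer bears: freight 3231.19 + insurance 600.08 + destination terminal 585.35 + delivery 1861.57 + duty 929.85 = 7208.04
Landed cost = invoice 5945.81 + 7208.04 = 13153.85

Total landed cost: CHF 13153.85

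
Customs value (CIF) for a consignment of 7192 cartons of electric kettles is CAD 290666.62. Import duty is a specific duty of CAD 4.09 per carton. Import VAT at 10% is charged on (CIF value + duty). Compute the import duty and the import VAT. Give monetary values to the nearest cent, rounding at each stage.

Import duty: CAD 29415.28; import VAT: CAD 32008.19

Import duty = 7192 × 4.09 = 29415.28
VAT base = CIF + duty = 290666.62 + 29415.28 = 320081.90
Import VAT = 320081.90 × 10% = 32008.19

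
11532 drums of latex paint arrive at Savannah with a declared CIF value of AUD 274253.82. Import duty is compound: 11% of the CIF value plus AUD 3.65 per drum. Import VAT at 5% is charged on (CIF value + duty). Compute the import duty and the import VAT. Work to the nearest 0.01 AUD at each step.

Ad valorem component: 274253.82 × 11% = 30167.92
Specific component: 11532 × 3.65 = 42091.80
Import duty = 30167.92 + 42091.80 = 72259.72
VAT base = CIF + duty = 274253.82 + 72259.72 = 346513.54
Import VAT = 346513.54 × 5% = 17325.68

Import duty: AUD 72259.72; import VAT: AUD 17325.68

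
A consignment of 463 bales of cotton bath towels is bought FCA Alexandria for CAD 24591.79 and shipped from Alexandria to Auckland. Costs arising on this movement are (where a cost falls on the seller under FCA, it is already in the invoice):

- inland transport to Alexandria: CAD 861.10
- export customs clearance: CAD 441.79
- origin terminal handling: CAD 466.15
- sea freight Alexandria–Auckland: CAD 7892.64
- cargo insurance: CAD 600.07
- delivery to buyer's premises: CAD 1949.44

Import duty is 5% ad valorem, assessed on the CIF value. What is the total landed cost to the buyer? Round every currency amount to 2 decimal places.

FCA: the seller delivers export-cleared goods to the carrier; the buyer bears costs from that point.
Already in the invoice (seller's account under FCA): inland to port, export clearance — exclude.
CIF value = FCA price + origin terminal + freight + insurance = 24591.79 + 466.15 + 7892.64 + 600.07 = 33550.65
Import duty = 33550.65 × 5% = 1677.53
Buyer bears: origin terminal 466.15 + freight 7892.64 + insurance 600.07 + delivery 1949.44 + duty 1677.53 = 12585.83
Landed cost = invoice 24591.79 + 12585.83 = 37177.62

Total landed cost: CAD 37177.62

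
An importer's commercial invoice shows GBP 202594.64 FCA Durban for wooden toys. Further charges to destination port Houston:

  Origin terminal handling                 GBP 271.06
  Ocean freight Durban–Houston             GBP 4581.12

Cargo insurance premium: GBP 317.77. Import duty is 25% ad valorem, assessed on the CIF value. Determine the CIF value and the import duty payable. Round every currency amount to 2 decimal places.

CIF = FCA price + pre-shipment costs + freight + insurance
CIF = 202594.64 + 271.06 + 4581.12 + 317.77 = 207764.59
Import duty = 207764.59 × 25% = 51941.15

CIF value: GBP 207764.59; import duty: GBP 51941.15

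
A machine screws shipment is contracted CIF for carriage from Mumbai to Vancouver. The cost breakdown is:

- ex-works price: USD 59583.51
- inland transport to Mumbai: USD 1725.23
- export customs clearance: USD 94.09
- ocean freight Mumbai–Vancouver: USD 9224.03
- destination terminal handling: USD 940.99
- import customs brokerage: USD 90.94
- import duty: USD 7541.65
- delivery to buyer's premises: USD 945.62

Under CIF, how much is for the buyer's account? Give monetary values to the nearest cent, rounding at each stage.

Buyer's account: USD 9519.20

CIF: the seller pays costs through ocean freight and marine insurance to the destination port.
Seller's account: goods 59583.51 + inland to port 1725.23 + export clearance 94.09 + freight 9224.03 = 70626.86
Buyer's account: destination terminal 940.99 + brokerage 90.94 + duty 7541.65 + delivery 945.62 = 9519.20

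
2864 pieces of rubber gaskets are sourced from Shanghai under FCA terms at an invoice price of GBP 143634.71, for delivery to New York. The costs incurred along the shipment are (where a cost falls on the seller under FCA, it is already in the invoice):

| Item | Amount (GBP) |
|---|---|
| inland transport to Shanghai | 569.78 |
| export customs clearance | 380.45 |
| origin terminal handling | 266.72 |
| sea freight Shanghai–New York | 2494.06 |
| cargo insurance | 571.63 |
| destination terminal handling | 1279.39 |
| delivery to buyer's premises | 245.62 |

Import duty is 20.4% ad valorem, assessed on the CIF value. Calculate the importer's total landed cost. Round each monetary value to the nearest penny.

Total landed cost: GBP 178473.42

FCA: the seller delivers export-cleared goods to the carrier; the buyer bears costs from that point.
Already in the invoice (seller's account under FCA): inland to port, export clearance — exclude.
CIF value = FCA price + origin terminal + freight + insurance = 143634.71 + 266.72 + 2494.06 + 571.63 = 146967.12
Import duty = 146967.12 × 20.4% = 29981.29
Buyer bears: origin terminal 266.72 + freight 2494.06 + insurance 571.63 + destination terminal 1279.39 + delivery 245.62 + duty 29981.29 = 34838.71
Landed cost = invoice 143634.71 + 34838.71 = 178473.42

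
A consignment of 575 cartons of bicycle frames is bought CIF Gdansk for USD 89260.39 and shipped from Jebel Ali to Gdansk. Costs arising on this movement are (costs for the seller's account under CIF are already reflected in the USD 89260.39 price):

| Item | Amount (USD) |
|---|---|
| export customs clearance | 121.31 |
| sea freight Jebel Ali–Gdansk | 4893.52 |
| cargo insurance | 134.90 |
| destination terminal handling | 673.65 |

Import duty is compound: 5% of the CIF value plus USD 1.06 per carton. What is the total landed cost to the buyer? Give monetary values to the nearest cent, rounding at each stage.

Total landed cost: USD 95006.56

CIF: the seller pays costs through ocean freight and marine insurance to the destination port.
Already in the invoice (seller's account under CIF): export clearance, freight, insurance — exclude.
The CIF price already equals the CIF value: 89260.39
Ad valorem component: 89260.39 × 5% = 4463.02
Specific component: 575 × 1.06 = 609.50
Import duty = 4463.02 + 609.50 = 5072.52
Buyer bears: destination terminal 673.65 + duty 5072.52 = 5746.17
Landed cost = invoice 89260.39 + 5746.17 = 95006.56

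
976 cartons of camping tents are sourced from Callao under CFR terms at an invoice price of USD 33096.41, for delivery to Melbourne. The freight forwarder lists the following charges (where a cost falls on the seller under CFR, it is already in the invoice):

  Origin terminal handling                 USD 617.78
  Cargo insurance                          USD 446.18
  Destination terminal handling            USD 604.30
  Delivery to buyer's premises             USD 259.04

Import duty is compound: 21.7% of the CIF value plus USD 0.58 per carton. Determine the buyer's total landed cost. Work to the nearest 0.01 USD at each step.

CFR: the seller pays costs through ocean freight to the destination port, but not insurance.
Already in the invoice (seller's account under CFR): origin terminal — exclude.
CIF value = CFR price + insurance = 33096.41 + 446.18 = 33542.59
Ad valorem component: 33542.59 × 21.7% = 7278.74
Specific component: 976 × 0.58 = 566.08
Import duty = 7278.74 + 566.08 = 7844.82
Buyer bears: insurance 446.18 + destination terminal 604.30 + delivery 259.04 + duty 7844.82 = 9154.34
Landed cost = invoice 33096.41 + 9154.34 = 42250.75

Total landed cost: USD 42250.75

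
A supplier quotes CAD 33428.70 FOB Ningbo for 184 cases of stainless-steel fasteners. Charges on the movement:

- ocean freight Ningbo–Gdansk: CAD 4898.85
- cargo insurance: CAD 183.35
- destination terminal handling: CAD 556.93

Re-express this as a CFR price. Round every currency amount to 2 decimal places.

CFR price: CAD 38327.55

Not relevant to the conversion: insurance, destination terminal — on the buyer under both terms; not part of either seller's price.
From FOB to CFR, the seller additionally bears: freight.
CFR price = 33428.70 + 4898.85 = 38327.55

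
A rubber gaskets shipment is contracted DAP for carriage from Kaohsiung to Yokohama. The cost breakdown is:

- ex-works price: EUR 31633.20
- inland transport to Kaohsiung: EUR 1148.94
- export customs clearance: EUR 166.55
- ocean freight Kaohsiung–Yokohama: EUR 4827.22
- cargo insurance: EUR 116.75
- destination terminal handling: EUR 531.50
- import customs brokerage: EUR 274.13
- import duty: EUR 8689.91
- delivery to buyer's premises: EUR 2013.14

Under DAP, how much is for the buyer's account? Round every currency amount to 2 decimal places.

Buyer's account: EUR 8964.04

DAP: the seller bears all costs to the named destination except import duty and clearance.
Seller's account: goods 31633.20 + inland to port 1148.94 + export clearance 166.55 + freight 4827.22 + insurance 116.75 + destination terminal 531.50 + delivery 2013.14 = 40437.30
Buyer's account: brokerage 274.13 + duty 8689.91 = 8964.04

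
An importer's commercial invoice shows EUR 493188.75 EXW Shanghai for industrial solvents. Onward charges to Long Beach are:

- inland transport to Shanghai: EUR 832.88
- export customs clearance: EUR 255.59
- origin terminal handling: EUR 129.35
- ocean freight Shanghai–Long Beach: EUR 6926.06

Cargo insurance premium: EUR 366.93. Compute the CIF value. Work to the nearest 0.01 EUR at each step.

CIF value: EUR 501699.56

CIF = EXW price + pre-shipment costs + freight + insurance
CIF = 493188.75 + 832.88 + 255.59 + 129.35 + 6926.06 + 366.93 = 501699.56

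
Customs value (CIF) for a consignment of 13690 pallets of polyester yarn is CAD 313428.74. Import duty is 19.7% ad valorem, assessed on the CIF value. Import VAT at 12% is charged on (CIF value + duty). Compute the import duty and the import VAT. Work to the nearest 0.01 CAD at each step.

Import duty: CAD 61745.46; import VAT: CAD 45020.90

Import duty = 313428.74 × 19.7% = 61745.46
VAT base = CIF + duty = 313428.74 + 61745.46 = 375174.20
Import VAT = 375174.20 × 12% = 45020.90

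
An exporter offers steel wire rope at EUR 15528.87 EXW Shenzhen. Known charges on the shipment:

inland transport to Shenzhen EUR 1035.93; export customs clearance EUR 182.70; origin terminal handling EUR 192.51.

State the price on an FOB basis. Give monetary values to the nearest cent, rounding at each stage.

From EXW to FOB, the seller additionally bears: inland to port, export clearance, origin terminal.
FOB price = 15528.87 + 1035.93 + 182.70 + 192.51 = 16940.01

FOB price: EUR 16940.01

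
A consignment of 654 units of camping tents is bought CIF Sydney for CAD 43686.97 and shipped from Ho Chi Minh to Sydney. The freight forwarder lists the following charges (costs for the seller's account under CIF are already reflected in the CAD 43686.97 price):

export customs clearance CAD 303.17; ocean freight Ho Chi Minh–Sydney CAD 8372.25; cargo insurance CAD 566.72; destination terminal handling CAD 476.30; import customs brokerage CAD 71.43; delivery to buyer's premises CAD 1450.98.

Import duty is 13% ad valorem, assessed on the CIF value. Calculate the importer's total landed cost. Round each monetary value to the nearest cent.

Total landed cost: CAD 51364.99

CIF: the seller pays costs through ocean freight and marine insurance to the destination port.
Already in the invoice (seller's account under CIF): export clearance, freight, insurance — exclude.
The CIF price already equals the CIF value: 43686.97
Import duty = 43686.97 × 13% = 5679.31
Buyer bears: destination terminal 476.30 + brokerage 71.43 + delivery 1450.98 + duty 5679.31 = 7678.02
Landed cost = invoice 43686.97 + 7678.02 = 51364.99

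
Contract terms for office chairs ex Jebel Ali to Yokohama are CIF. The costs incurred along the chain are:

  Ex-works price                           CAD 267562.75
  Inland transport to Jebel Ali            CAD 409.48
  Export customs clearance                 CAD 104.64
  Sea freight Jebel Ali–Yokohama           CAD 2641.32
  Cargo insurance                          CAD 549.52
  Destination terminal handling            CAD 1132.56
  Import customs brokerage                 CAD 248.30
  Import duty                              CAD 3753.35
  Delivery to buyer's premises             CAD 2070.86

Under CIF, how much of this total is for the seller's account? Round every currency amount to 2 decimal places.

CIF: the seller pays costs through ocean freight and marine insurance to the destination port.
Seller's account: goods 267562.75 + inland to port 409.48 + export clearance 104.64 + freight 2641.32 + insurance 549.52 = 271267.71
Buyer's account: destination terminal 1132.56 + brokerage 248.30 + duty 3753.35 + delivery 2070.86 = 7205.07

Seller's account: CAD 271267.71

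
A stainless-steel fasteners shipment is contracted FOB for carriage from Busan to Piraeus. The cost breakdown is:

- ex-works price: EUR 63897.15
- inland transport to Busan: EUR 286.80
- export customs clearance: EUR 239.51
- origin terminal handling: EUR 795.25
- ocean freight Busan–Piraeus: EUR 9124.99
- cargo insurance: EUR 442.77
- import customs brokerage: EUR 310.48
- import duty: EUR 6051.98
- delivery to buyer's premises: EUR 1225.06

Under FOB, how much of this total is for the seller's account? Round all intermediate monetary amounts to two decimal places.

FOB: the seller bears costs until goods are on board at the origin port; the buyer bears freight, insurance and all costs thereafter.
Seller's account: goods 63897.15 + inland to port 286.80 + export clearance 239.51 + origin terminal 795.25 = 65218.71
Buyer's account: freight 9124.99 + insurance 442.77 + brokerage 310.48 + duty 6051.98 + delivery 1225.06 = 17155.28

Seller's account: EUR 65218.71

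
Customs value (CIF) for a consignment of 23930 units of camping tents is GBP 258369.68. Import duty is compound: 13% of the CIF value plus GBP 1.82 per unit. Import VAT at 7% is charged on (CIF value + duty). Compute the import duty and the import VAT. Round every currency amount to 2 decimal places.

Import duty: GBP 77140.66; import VAT: GBP 23485.72

Ad valorem component: 258369.68 × 13% = 33588.06
Specific component: 23930 × 1.82 = 43552.60
Import duty = 33588.06 + 43552.60 = 77140.66
VAT base = CIF + duty = 258369.68 + 77140.66 = 335510.34
Import VAT = 335510.34 × 7% = 23485.72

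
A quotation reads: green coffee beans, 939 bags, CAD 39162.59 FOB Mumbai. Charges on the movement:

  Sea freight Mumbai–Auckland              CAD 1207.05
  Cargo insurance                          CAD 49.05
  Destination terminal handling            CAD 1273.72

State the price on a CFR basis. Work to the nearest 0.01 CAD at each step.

Not relevant to the conversion: insurance, destination terminal — on the buyer under both terms; not part of either seller's price.
From FOB to CFR, the seller additionally bears: freight.
CFR price = 39162.59 + 1207.05 = 40369.64

CFR price: CAD 40369.64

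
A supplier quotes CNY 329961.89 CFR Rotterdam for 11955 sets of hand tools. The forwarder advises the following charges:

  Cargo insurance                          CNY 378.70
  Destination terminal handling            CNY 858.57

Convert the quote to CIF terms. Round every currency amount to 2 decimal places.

CIF price: CNY 330340.59

Not relevant to the conversion: destination terminal — on the buyer under both terms; not part of either seller's price.
From CFR to CIF, the seller additionally bears: insurance.
CIF price = 329961.89 + 378.70 = 330340.59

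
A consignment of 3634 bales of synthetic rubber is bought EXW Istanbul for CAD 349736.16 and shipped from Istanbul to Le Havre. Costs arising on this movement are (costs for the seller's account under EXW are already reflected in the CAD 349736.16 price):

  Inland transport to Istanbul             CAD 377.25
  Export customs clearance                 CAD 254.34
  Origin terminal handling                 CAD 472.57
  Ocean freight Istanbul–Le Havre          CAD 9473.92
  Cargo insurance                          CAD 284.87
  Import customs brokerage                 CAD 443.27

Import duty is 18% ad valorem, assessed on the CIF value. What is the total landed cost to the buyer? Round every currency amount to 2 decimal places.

EXW: the seller makes goods available at their premises; the buyer bears all onward costs.
CIF value = EXW price + inland to port + export clearance + origin terminal + freight + insurance = 349736.16 + 377.25 + 254.34 + 472.57 + 9473.92 + 284.87 = 360599.11
Import duty = 360599.11 × 18% = 64907.84
Buyer bears: inland to port 377.25 + export clearance 254.34 + origin terminal 472.57 + freight 9473.92 + insurance 284.87 + brokerage 443.27 + duty 64907.84 = 76214.06
Landed cost = invoice 349736.16 + 76214.06 = 425950.22

Total landed cost: CAD 425950.22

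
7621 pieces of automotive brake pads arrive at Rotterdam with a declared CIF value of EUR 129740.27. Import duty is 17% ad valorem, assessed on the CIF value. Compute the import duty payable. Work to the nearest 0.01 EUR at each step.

Import duty = 129740.27 × 17% = 22055.85

Import duty: EUR 22055.85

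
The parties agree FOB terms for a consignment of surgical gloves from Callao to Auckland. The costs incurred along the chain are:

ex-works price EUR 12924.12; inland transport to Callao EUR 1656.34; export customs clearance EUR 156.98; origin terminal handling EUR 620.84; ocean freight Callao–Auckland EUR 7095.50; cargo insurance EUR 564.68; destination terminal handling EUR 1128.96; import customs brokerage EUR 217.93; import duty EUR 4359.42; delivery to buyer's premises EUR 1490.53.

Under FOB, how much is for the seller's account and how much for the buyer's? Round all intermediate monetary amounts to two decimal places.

FOB: the seller bears costs until goods are on board at the origin port; the buyer bears freight, insurance and all costs thereafter.
Seller's account: goods 12924.12 + inland to port 1656.34 + export clearance 156.98 + origin terminal 620.84 = 15358.28
Buyer's account: freight 7095.50 + insurance 564.68 + destination terminal 1128.96 + brokerage 217.93 + duty 4359.42 + delivery 1490.53 = 14857.02

Seller: EUR 15358.28; buyer: EUR 14857.02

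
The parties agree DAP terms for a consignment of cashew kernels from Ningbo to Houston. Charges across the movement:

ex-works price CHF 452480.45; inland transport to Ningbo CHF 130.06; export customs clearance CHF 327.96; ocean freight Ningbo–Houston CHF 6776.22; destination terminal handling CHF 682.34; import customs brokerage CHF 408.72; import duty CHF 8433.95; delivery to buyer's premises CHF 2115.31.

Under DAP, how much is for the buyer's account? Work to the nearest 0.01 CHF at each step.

Buyer's account: CHF 8842.67

DAP: the seller bears all costs to the named destination except import duty and clearance.
Seller's account: goods 452480.45 + inland to port 130.06 + export clearance 327.96 + freight 6776.22 + destination terminal 682.34 + delivery 2115.31 = 462512.34
Buyer's account: brokerage 408.72 + duty 8433.95 = 8842.67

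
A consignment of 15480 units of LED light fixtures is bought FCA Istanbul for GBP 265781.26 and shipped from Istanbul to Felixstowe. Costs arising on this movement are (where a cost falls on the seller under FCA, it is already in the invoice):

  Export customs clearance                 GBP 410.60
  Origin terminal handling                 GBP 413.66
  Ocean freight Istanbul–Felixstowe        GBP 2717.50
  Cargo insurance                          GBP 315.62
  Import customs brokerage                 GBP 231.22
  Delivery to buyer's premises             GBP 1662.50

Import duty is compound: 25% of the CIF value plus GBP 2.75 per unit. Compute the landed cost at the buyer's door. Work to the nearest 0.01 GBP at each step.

FCA: the seller delivers export-cleared goods to the carrier; the buyer bears costs from that point.
Already in the invoice (seller's account under FCA): export clearance — exclude.
CIF value = FCA price + origin terminal + freight + insurance = 265781.26 + 413.66 + 2717.50 + 315.62 = 269228.04
Ad valorem component: 269228.04 × 25% = 67307.01
Specific component: 15480 × 2.75 = 42570.00
Import duty = 67307.01 + 42570.00 = 109877.01
Buyer bears: origin terminal 413.66 + freight 2717.50 + insurance 315.62 + brokerage 231.22 + delivery 1662.50 + duty 109877.01 = 115217.51
Landed cost = invoice 265781.26 + 115217.51 = 380998.77

Total landed cost: GBP 380998.77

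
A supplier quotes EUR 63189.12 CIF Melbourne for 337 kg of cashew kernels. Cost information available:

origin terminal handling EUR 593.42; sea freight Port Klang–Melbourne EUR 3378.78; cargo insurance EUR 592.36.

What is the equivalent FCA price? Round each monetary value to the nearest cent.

From CIF to FCA, the seller no longer bears: origin terminal, freight, insurance.
FCA price = 63189.12 − 593.42 − 3378.78 − 592.36 = 58624.56

FCA price: EUR 58624.56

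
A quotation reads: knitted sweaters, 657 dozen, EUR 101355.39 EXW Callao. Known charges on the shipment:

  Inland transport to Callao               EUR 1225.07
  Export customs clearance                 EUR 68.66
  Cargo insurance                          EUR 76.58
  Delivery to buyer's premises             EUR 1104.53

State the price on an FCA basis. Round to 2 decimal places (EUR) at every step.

FCA price: EUR 102649.12

Not relevant to the conversion: delivery, insurance — on the buyer under both terms; not part of either seller's price.
From EXW to FCA, the seller additionally bears: inland to port, export clearance.
FCA price = 101355.39 + 1225.07 + 68.66 = 102649.12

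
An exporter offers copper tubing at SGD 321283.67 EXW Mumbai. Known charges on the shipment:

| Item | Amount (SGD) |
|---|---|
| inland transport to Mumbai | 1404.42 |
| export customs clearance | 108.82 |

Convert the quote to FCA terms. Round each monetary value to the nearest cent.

FCA price: SGD 322796.91

From EXW to FCA, the seller additionally bears: inland to port, export clearance.
FCA price = 321283.67 + 1404.42 + 108.82 = 322796.91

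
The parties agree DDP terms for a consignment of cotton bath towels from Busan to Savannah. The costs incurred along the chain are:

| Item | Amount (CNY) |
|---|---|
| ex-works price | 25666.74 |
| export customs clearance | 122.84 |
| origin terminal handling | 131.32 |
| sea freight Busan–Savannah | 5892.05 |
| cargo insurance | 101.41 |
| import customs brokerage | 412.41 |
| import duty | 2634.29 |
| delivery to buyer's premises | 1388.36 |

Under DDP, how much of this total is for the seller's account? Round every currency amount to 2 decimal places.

Seller's account: CNY 36349.42

DDP: the seller bears all costs including import duty.
Seller's account: goods 25666.74 + export clearance 122.84 + origin terminal 131.32 + freight 5892.05 + insurance 101.41 + brokerage 412.41 + duty 2634.29 + delivery 1388.36 = 36349.42
Buyer's account: 0.00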